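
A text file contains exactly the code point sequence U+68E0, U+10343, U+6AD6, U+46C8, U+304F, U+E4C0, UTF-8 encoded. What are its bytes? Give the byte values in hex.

E6 A3 A0 F0 90 8D 83 E6 AB 96 E4 9B 88 E3 81 8F EE 93 80

U+68E0: 3-byte form → E6 A3 A0.
U+10343: 4-byte form → F0 90 8D 83.
U+6AD6: 3-byte form → E6 AB 96.
U+46C8: 3-byte form → E4 9B 88.
U+304F: 3-byte form → E3 81 8F.
U+E4C0: 3-byte form → EE 93 80.
Concatenated (19 bytes): E6 A3 A0 F0 90 8D 83 E6 AB 96 E4 9B 88 E3 81 8F EE 93 80.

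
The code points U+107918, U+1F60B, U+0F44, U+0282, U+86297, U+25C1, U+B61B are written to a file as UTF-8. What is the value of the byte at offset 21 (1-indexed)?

0xEB

1-indexed offset 21 is 0-indexed offset 20.
U+107918 → 4-byte form F4 87 A4 98 at offsets 0–3.
U+1F60B → 4-byte form F0 9F 98 8B at offsets 4–7.
U+0F44 → 3-byte form E0 BD 84 at offsets 8–10.
U+0282 → 2-byte form CA 82 at offsets 11–12.
U+86297 → 4-byte form F2 86 8A 97 at offsets 13–16.
U+25C1 → 3-byte form E2 97 81 at offsets 17–19.
U+B61B → 3-byte form EB 98 9B at offsets 20–22.
Offset 20 falls in char 7's range; it's byte 1 of EB 98 9B = 0xEB.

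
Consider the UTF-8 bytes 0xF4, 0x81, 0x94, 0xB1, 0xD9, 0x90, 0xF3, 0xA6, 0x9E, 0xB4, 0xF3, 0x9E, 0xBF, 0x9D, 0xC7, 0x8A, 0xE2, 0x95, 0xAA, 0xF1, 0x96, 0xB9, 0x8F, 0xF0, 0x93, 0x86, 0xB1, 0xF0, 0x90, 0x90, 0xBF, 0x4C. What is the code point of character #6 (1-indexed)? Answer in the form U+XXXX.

Offset 0: leading byte 0xF4 = 11110100 → 4-byte char #1 = F4 81 94 B1.
Offset 4: leading byte 0xD9 = 11011001 → 2-byte char #2 = D9 90.
Offset 6: leading byte 0xF3 = 11110011 → 4-byte char #3 = F3 A6 9E B4.
Offset 10: leading byte 0xF3 = 11110011 → 4-byte char #4 = F3 9E BF 9D.
Offset 14: leading byte 0xC7 = 11000111 → 2-byte char #5 = C7 8A.
Offset 16: leading byte 0xE2 = 11100010 → 3-byte char #6 = E2 95 AA.
Leading byte 0xE2 = 11100010 matches 1110xxxx → 3-byte sequence.
Byte 1: 0xE2 = 11100010, payload 0010 (4 bits).
Byte 2: 0x95 = 10010101 (10xxxxxx ✓), payload 010101.
Byte 3: 0xAA = 10101010 (10xxxxxx ✓), payload 101010.
Concatenate: 0010010101101010 = 0x256A (16 bits → U+256A).

U+256A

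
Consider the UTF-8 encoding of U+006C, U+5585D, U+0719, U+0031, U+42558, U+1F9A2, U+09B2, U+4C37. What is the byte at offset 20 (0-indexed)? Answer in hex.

U+006C → 1-byte form 6C at offsets 0–0.
U+5585D → 4-byte form F1 95 A1 9D at offsets 1–4.
U+0719 → 2-byte form DC 99 at offsets 5–6.
U+0031 → 1-byte form 31 at offsets 7–7.
U+42558 → 4-byte form F1 82 95 98 at offsets 8–11.
U+1F9A2 → 4-byte form F0 9F A6 A2 at offsets 12–15.
U+09B2 → 3-byte form E0 A6 B2 at offsets 16–18.
U+4C37 → 3-byte form E4 B0 B7 at offsets 19–21.
Offset 20 falls in char 8's range; it's byte 2 of E4 B0 B7 = 0xB0.

0xB0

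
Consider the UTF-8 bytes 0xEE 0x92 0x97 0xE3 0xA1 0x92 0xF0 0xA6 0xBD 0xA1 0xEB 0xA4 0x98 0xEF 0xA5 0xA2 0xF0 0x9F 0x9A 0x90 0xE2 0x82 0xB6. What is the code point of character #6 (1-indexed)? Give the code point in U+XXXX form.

U+1F690

Offset 0: leading byte 0xEE = 11101110 → 3-byte char #1 = EE 92 97.
Offset 3: leading byte 0xE3 = 11100011 → 3-byte char #2 = E3 A1 92.
Offset 6: leading byte 0xF0 = 11110000 → 4-byte char #3 = F0 A6 BD A1.
Offset 10: leading byte 0xEB = 11101011 → 3-byte char #4 = EB A4 98.
Offset 13: leading byte 0xEF = 11101111 → 3-byte char #5 = EF A5 A2.
Offset 16: leading byte 0xF0 = 11110000 → 4-byte char #6 = F0 9F 9A 90.
Leading byte 0xF0 = 11110000 matches 11110xxx → 4-byte sequence.
Byte 1: 0xF0 = 11110000, payload 000 (3 bits).
Byte 2: 0x9F = 10011111 (10xxxxxx ✓), payload 011111.
Byte 3: 0x9A = 10011010 (10xxxxxx ✓), payload 011010.
Byte 4: 0x90 = 10010000 (10xxxxxx ✓), payload 010000.
Concatenate: 000011111011010010000 = 0x1F690 (21 bits → U+1F690).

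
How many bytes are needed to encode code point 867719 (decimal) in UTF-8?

4

U+D3D87 = 0xD3D87. UTF-8 uses 1 byte below 0x80, 2 below 0x800, 3 below 0x10000, 4 up to 0x10FFFF. 0xD3D87 is in U+10000–U+10FFFF → 4 bytes.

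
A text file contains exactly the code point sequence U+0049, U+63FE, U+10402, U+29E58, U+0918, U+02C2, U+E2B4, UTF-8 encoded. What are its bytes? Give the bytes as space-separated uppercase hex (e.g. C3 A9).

49 E6 8F BE F0 90 90 82 F0 A9 B9 98 E0 A4 98 CB 82 EE 8A B4

U+0049: 1-byte form → 49.
U+63FE: 3-byte form → E6 8F BE.
U+10402: 4-byte form → F0 90 90 82.
U+29E58: 4-byte form → F0 A9 B9 98.
U+0918: 3-byte form → E0 A4 98.
U+02C2: 2-byte form → CB 82.
U+E2B4: 3-byte form → EE 8A B4.
Concatenated (20 bytes): 49 E6 8F BE F0 90 90 82 F0 A9 B9 98 E0 A4 98 CB 82 EE 8A B4.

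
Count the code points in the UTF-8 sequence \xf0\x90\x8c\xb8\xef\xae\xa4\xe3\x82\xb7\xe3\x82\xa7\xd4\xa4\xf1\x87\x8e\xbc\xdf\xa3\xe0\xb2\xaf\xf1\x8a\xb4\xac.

9

Byte at offset 0: 0xF0 = 11110000 → 4-byte char (#1). Advance 4.
Byte at offset 4: 0xEF = 11101111 → 3-byte char (#2). Advance 3.
Byte at offset 7: 0xE3 = 11100011 → 3-byte char (#3). Advance 3.
Byte at offset 10: 0xE3 = 11100011 → 3-byte char (#4). Advance 3.
Byte at offset 13: 0xD4 = 11010100 → 2-byte char (#5). Advance 2.
Byte at offset 15: 0xF1 = 11110001 → 4-byte char (#6). Advance 4.
Byte at offset 19: 0xDF = 11011111 → 2-byte char (#7). Advance 2.
Byte at offset 21: 0xE0 = 11100000 → 3-byte char (#8). Advance 3.
Byte at offset 24: 0xF1 = 11110001 → 4-byte char (#9). Advance 4.
Reached end at offset 28 after 9 code points.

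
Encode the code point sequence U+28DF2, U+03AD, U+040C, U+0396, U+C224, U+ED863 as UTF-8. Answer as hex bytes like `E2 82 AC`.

U+28DF2: 4-byte form → F0 A8 B7 B2.
U+03AD: 2-byte form → CE AD.
U+040C: 2-byte form → D0 8C.
U+0396: 2-byte form → CE 96.
U+C224: 3-byte form → EC 88 A4.
U+ED863: 4-byte form → F3 AD A1 A3.
Concatenated (17 bytes): F0 A8 B7 B2 CE AD D0 8C CE 96 EC 88 A4 F3 AD A1 A3.

F0 A8 B7 B2 CE AD D0 8C CE 96 EC 88 A4 F3 AD A1 A3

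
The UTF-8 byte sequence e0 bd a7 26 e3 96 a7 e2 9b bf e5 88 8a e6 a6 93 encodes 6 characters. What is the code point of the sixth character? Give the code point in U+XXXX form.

Offset 0: leading byte 0xE0 = 11100000 → 3-byte char #1 = E0 BD A7.
Offset 3: leading byte 0x26 = 00100110 → 1-byte char #2 = 26.
Offset 4: leading byte 0xE3 = 11100011 → 3-byte char #3 = E3 96 A7.
Offset 7: leading byte 0xE2 = 11100010 → 3-byte char #4 = E2 9B BF.
Offset 10: leading byte 0xE5 = 11100101 → 3-byte char #5 = E5 88 8A.
Offset 13: leading byte 0xE6 = 11100110 → 3-byte char #6 = E6 A6 93.
Leading byte 0xE6 = 11100110 matches 1110xxxx → 3-byte sequence.
Byte 1: 0xE6 = 11100110, payload 0110 (4 bits).
Byte 2: 0xA6 = 10100110 (10xxxxxx ✓), payload 100110.
Byte 3: 0x93 = 10010011 (10xxxxxx ✓), payload 010011.
Concatenate: 0110100110010011 = 0x6993 (16 bits → U+6993).

U+6993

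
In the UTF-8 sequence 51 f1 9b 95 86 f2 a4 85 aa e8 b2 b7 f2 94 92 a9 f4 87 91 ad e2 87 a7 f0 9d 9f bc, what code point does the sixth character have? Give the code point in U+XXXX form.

U+10746D

Offset 0: leading byte 0x51 = 01010001 → 1-byte char #1 = 51.
Offset 1: leading byte 0xF1 = 11110001 → 4-byte char #2 = F1 9B 95 86.
Offset 5: leading byte 0xF2 = 11110010 → 4-byte char #3 = F2 A4 85 AA.
Offset 9: leading byte 0xE8 = 11101000 → 3-byte char #4 = E8 B2 B7.
Offset 12: leading byte 0xF2 = 11110010 → 4-byte char #5 = F2 94 92 A9.
Offset 16: leading byte 0xF4 = 11110100 → 4-byte char #6 = F4 87 91 AD.
Leading byte 0xF4 = 11110100 matches 11110xxx → 4-byte sequence.
Byte 1: 0xF4 = 11110100, payload 100 (3 bits).
Byte 2: 0x87 = 10000111 (10xxxxxx ✓), payload 000111.
Byte 3: 0x91 = 10010001 (10xxxxxx ✓), payload 010001.
Byte 4: 0xAD = 10101101 (10xxxxxx ✓), payload 101101.
Concatenate: 100000111010001101101 = 0x10746D (21 bits → U+10746D).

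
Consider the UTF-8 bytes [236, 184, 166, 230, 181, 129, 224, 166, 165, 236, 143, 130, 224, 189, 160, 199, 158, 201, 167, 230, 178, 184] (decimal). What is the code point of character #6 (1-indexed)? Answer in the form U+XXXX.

U+01DE

Offset 0: leading byte 0xEC = 11101100 → 3-byte char #1 = EC B8 A6.
Offset 3: leading byte 0xE6 = 11100110 → 3-byte char #2 = E6 B5 81.
Offset 6: leading byte 0xE0 = 11100000 → 3-byte char #3 = E0 A6 A5.
Offset 9: leading byte 0xEC = 11101100 → 3-byte char #4 = EC 8F 82.
Offset 12: leading byte 0xE0 = 11100000 → 3-byte char #5 = E0 BD A0.
Offset 15: leading byte 0xC7 = 11000111 → 2-byte char #6 = C7 9E.
Leading byte 0xC7 = 11000111 matches 110xxxxx → 2-byte sequence.
Byte 1: 0xC7 = 11000111, payload 00111 (5 bits).
Byte 2: 0x9E = 10011110 (10xxxxxx ✓), payload 011110.
Concatenate: 00111011110 = 0x1DE (11 bits → U+01DE).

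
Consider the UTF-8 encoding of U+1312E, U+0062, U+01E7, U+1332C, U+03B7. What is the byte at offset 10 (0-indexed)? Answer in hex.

0xAC

U+1312E → 4-byte form F0 93 84 AE at offsets 0–3.
U+0062 → 1-byte form 62 at offsets 4–4.
U+01E7 → 2-byte form C7 A7 at offsets 5–6.
U+1332C → 4-byte form F0 93 8C AC at offsets 7–10.
Offset 10 falls in char 4's range; it's byte 4 of F0 93 8C AC = 0xAC.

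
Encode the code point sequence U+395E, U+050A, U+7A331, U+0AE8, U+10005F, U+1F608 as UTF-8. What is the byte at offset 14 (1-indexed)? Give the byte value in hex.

0x80

1-indexed offset 14 is 0-indexed offset 13.
U+395E → 3-byte form E3 A5 9E at offsets 0–2.
U+050A → 2-byte form D4 8A at offsets 3–4.
U+7A331 → 4-byte form F1 BA 8C B1 at offsets 5–8.
U+0AE8 → 3-byte form E0 AB A8 at offsets 9–11.
U+10005F → 4-byte form F4 80 81 9F at offsets 12–15.
Offset 13 falls in char 5's range; it's byte 2 of F4 80 81 9F = 0x80.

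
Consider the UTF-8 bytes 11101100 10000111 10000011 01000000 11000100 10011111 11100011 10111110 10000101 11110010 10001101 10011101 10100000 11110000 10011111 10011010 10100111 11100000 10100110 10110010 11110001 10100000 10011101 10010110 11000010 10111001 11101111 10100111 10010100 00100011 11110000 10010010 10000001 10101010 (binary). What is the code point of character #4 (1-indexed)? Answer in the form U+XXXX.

U+3F85

Offset 0: leading byte 0xEC = 11101100 → 3-byte char #1 = EC 87 83.
Offset 3: leading byte 0x40 = 01000000 → 1-byte char #2 = 40.
Offset 4: leading byte 0xC4 = 11000100 → 2-byte char #3 = C4 9F.
Offset 6: leading byte 0xE3 = 11100011 → 3-byte char #4 = E3 BE 85.
Leading byte 0xE3 = 11100011 matches 1110xxxx → 3-byte sequence.
Byte 1: 0xE3 = 11100011, payload 0011 (4 bits).
Byte 2: 0xBE = 10111110 (10xxxxxx ✓), payload 111110.
Byte 3: 0x85 = 10000101 (10xxxxxx ✓), payload 000101.
Concatenate: 0011111110000101 = 0x3F85 (16 bits → U+3F85).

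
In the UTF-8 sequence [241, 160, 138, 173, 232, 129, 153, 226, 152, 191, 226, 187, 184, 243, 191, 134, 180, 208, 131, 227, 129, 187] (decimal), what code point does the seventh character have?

U+307B

Offset 0: leading byte 0xF1 = 11110001 → 4-byte char #1 = F1 A0 8A AD.
Offset 4: leading byte 0xE8 = 11101000 → 3-byte char #2 = E8 81 99.
Offset 7: leading byte 0xE2 = 11100010 → 3-byte char #3 = E2 98 BF.
Offset 10: leading byte 0xE2 = 11100010 → 3-byte char #4 = E2 BB B8.
Offset 13: leading byte 0xF3 = 11110011 → 4-byte char #5 = F3 BF 86 B4.
Offset 17: leading byte 0xD0 = 11010000 → 2-byte char #6 = D0 83.
Offset 19: leading byte 0xE3 = 11100011 → 3-byte char #7 = E3 81 BB.
Leading byte 0xE3 = 11100011 matches 1110xxxx → 3-byte sequence.
Byte 1: 0xE3 = 11100011, payload 0011 (4 bits).
Byte 2: 0x81 = 10000001 (10xxxxxx ✓), payload 000001.
Byte 3: 0xBB = 10111011 (10xxxxxx ✓), payload 111011.
Concatenate: 0011000001111011 = 0x307B (16 bits → U+307B).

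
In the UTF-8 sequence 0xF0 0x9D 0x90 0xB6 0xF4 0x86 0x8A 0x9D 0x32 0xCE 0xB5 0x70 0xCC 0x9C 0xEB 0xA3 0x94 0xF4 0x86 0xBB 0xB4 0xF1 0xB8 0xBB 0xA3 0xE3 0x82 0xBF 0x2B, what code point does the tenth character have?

Offset 0: leading byte 0xF0 = 11110000 → 4-byte char #1 = F0 9D 90 B6.
Offset 4: leading byte 0xF4 = 11110100 → 4-byte char #2 = F4 86 8A 9D.
Offset 8: leading byte 0x32 = 00110010 → 1-byte char #3 = 32.
Offset 9: leading byte 0xCE = 11001110 → 2-byte char #4 = CE B5.
Offset 11: leading byte 0x70 = 01110000 → 1-byte char #5 = 70.
Offset 12: leading byte 0xCC = 11001100 → 2-byte char #6 = CC 9C.
Offset 14: leading byte 0xEB = 11101011 → 3-byte char #7 = EB A3 94.
Offset 17: leading byte 0xF4 = 11110100 → 4-byte char #8 = F4 86 BB B4.
Offset 21: leading byte 0xF1 = 11110001 → 4-byte char #9 = F1 B8 BB A3.
Offset 25: leading byte 0xE3 = 11100011 → 3-byte char #10 = E3 82 BF.
Leading byte 0xE3 = 11100011 matches 1110xxxx → 3-byte sequence.
Byte 1: 0xE3 = 11100011, payload 0011 (4 bits).
Byte 2: 0x82 = 10000010 (10xxxxxx ✓), payload 000010.
Byte 3: 0xBF = 10111111 (10xxxxxx ✓), payload 111111.
Concatenate: 0011000010111111 = 0x30BF (16 bits → U+30BF).

U+30BF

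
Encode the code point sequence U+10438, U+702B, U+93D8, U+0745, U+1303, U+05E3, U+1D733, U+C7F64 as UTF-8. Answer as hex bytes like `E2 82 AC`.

U+10438: 4-byte form → F0 90 90 B8.
U+702B: 3-byte form → E7 80 AB.
U+93D8: 3-byte form → E9 8F 98.
U+0745: 2-byte form → DD 85.
U+1303: 3-byte form → E1 8C 83.
U+05E3: 2-byte form → D7 A3.
U+1D733: 4-byte form → F0 9D 9C B3.
U+C7F64: 4-byte form → F3 87 BD A4.
Concatenated (25 bytes): F0 90 90 B8 E7 80 AB E9 8F 98 DD 85 E1 8C 83 D7 A3 F0 9D 9C B3 F3 87 BD A4.

F0 90 90 B8 E7 80 AB E9 8F 98 DD 85 E1 8C 83 D7 A3 F0 9D 9C B3 F3 87 BD A4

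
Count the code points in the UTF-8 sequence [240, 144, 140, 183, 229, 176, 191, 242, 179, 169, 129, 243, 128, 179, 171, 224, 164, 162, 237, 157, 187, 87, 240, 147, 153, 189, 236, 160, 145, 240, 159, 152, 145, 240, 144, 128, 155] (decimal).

Byte at offset 0: 0xF0 = 11110000 → 4-byte char (#1). Advance 4.
Byte at offset 4: 0xE5 = 11100101 → 3-byte char (#2). Advance 3.
Byte at offset 7: 0xF2 = 11110010 → 4-byte char (#3). Advance 4.
Byte at offset 11: 0xF3 = 11110011 → 4-byte char (#4). Advance 4.
Byte at offset 15: 0xE0 = 11100000 → 3-byte char (#5). Advance 3.
Byte at offset 18: 0xED = 11101101 → 3-byte char (#6). Advance 3.
Byte at offset 21: 0x57 = 01010111 → 1-byte char (#7). Advance 1.
Byte at offset 22: 0xF0 = 11110000 → 4-byte char (#8). Advance 4.
Byte at offset 26: 0xEC = 11101100 → 3-byte char (#9). Advance 3.
Byte at offset 29: 0xF0 = 11110000 → 4-byte char (#10). Advance 4.
Byte at offset 33: 0xF0 = 11110000 → 4-byte char (#11). Advance 4.
Reached end at offset 37 after 11 code points.

11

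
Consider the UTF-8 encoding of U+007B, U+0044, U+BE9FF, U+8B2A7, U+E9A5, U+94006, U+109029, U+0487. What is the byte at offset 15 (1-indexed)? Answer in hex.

1-indexed offset 15 is 0-indexed offset 14.
U+007B → 1-byte form 7B at offsets 0–0.
U+0044 → 1-byte form 44 at offsets 1–1.
U+BE9FF → 4-byte form F2 BE A7 BF at offsets 2–5.
U+8B2A7 → 4-byte form F2 8B 8A A7 at offsets 6–9.
U+E9A5 → 3-byte form EE A6 A5 at offsets 10–12.
U+94006 → 4-byte form F2 94 80 86 at offsets 13–16.
Offset 14 falls in char 6's range; it's byte 2 of F2 94 80 86 = 0x94.

0x94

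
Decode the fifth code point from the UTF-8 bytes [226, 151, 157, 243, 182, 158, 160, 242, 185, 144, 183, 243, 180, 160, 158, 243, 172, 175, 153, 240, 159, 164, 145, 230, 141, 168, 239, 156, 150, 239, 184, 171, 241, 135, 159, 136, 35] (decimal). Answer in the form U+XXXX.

U+ECBD9

Offset 0: leading byte 0xE2 = 11100010 → 3-byte char #1 = E2 97 9D.
Offset 3: leading byte 0xF3 = 11110011 → 4-byte char #2 = F3 B6 9E A0.
Offset 7: leading byte 0xF2 = 11110010 → 4-byte char #3 = F2 B9 90 B7.
Offset 11: leading byte 0xF3 = 11110011 → 4-byte char #4 = F3 B4 A0 9E.
Offset 15: leading byte 0xF3 = 11110011 → 4-byte char #5 = F3 AC AF 99.
Leading byte 0xF3 = 11110011 matches 11110xxx → 4-byte sequence.
Byte 1: 0xF3 = 11110011, payload 011 (3 bits).
Byte 2: 0xAC = 10101100 (10xxxxxx ✓), payload 101100.
Byte 3: 0xAF = 10101111 (10xxxxxx ✓), payload 101111.
Byte 4: 0x99 = 10011001 (10xxxxxx ✓), payload 011001.
Concatenate: 011101100101111011001 = 0xECBD9 (21 bits → U+ECBD9).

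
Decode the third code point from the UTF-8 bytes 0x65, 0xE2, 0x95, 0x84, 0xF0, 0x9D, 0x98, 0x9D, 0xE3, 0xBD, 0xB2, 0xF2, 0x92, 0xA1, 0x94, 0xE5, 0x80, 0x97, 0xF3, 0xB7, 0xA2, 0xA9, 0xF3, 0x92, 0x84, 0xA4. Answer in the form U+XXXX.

U+1D61D

Offset 0: leading byte 0x65 = 01100101 → 1-byte char #1 = 65.
Offset 1: leading byte 0xE2 = 11100010 → 3-byte char #2 = E2 95 84.
Offset 4: leading byte 0xF0 = 11110000 → 4-byte char #3 = F0 9D 98 9D.
Leading byte 0xF0 = 11110000 matches 11110xxx → 4-byte sequence.
Byte 1: 0xF0 = 11110000, payload 000 (3 bits).
Byte 2: 0x9D = 10011101 (10xxxxxx ✓), payload 011101.
Byte 3: 0x98 = 10011000 (10xxxxxx ✓), payload 011000.
Byte 4: 0x9D = 10011101 (10xxxxxx ✓), payload 011101.
Concatenate: 000011101011000011101 = 0x1D61D (21 bits → U+1D61D).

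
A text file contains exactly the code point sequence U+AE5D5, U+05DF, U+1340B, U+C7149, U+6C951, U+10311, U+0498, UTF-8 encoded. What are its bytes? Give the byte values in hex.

F2 AE 97 95 D7 9F F0 93 90 8B F3 87 85 89 F1 AC A5 91 F0 90 8C 91 D2 98

U+AE5D5: 4-byte form → F2 AE 97 95.
U+05DF: 2-byte form → D7 9F.
U+1340B: 4-byte form → F0 93 90 8B.
U+C7149: 4-byte form → F3 87 85 89.
U+6C951: 4-byte form → F1 AC A5 91.
U+10311: 4-byte form → F0 90 8C 91.
U+0498: 2-byte form → D2 98.
Concatenated (24 bytes): F2 AE 97 95 D7 9F F0 93 90 8B F3 87 85 89 F1 AC A5 91 F0 90 8C 91 D2 98.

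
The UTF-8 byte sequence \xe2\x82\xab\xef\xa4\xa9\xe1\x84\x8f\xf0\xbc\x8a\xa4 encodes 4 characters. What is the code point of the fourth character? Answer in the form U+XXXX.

U+3C2A4

Offset 0: leading byte 0xE2 = 11100010 → 3-byte char #1 = E2 82 AB.
Offset 3: leading byte 0xEF = 11101111 → 3-byte char #2 = EF A4 A9.
Offset 6: leading byte 0xE1 = 11100001 → 3-byte char #3 = E1 84 8F.
Offset 9: leading byte 0xF0 = 11110000 → 4-byte char #4 = F0 BC 8A A4.
Leading byte 0xF0 = 11110000 matches 11110xxx → 4-byte sequence.
Byte 1: 0xF0 = 11110000, payload 000 (3 bits).
Byte 2: 0xBC = 10111100 (10xxxxxx ✓), payload 111100.
Byte 3: 0x8A = 10001010 (10xxxxxx ✓), payload 001010.
Byte 4: 0xA4 = 10100100 (10xxxxxx ✓), payload 100100.
Concatenate: 000111100001010100100 = 0x3C2A4 (21 bits → U+3C2A4).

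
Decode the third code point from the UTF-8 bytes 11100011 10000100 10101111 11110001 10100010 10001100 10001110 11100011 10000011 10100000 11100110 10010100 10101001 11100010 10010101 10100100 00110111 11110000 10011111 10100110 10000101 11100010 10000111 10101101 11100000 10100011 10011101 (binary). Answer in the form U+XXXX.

U+30E0

Offset 0: leading byte 0xE3 = 11100011 → 3-byte char #1 = E3 84 AF.
Offset 3: leading byte 0xF1 = 11110001 → 4-byte char #2 = F1 A2 8C 8E.
Offset 7: leading byte 0xE3 = 11100011 → 3-byte char #3 = E3 83 A0.
Leading byte 0xE3 = 11100011 matches 1110xxxx → 3-byte sequence.
Byte 1: 0xE3 = 11100011, payload 0011 (4 bits).
Byte 2: 0x83 = 10000011 (10xxxxxx ✓), payload 000011.
Byte 3: 0xA0 = 10100000 (10xxxxxx ✓), payload 100000.
Concatenate: 0011000011100000 = 0x30E0 (16 bits → U+30E0).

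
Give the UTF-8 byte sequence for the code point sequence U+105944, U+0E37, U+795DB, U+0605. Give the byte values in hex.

U+105944: 4-byte form → F4 85 A5 84.
U+0E37: 3-byte form → E0 B8 B7.
U+795DB: 4-byte form → F1 B9 97 9B.
U+0605: 2-byte form → D8 85.
Concatenated (13 bytes): F4 85 A5 84 E0 B8 B7 F1 B9 97 9B D8 85.

F4 85 A5 84 E0 B8 B7 F1 B9 97 9B D8 85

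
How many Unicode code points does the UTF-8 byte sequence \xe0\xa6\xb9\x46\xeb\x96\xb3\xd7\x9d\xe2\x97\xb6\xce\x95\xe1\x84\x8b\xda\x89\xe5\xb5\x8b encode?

9

Byte at offset 0: 0xE0 = 11100000 → 3-byte char (#1). Advance 3.
Byte at offset 3: 0x46 = 01000110 → 1-byte char (#2). Advance 1.
Byte at offset 4: 0xEB = 11101011 → 3-byte char (#3). Advance 3.
Byte at offset 7: 0xD7 = 11010111 → 2-byte char (#4). Advance 2.
Byte at offset 9: 0xE2 = 11100010 → 3-byte char (#5). Advance 3.
Byte at offset 12: 0xCE = 11001110 → 2-byte char (#6). Advance 2.
Byte at offset 14: 0xE1 = 11100001 → 3-byte char (#7). Advance 3.
Byte at offset 17: 0xDA = 11011010 → 2-byte char (#8). Advance 2.
Byte at offset 19: 0xE5 = 11100101 → 3-byte char (#9). Advance 3.
Reached end at offset 22 after 9 code points.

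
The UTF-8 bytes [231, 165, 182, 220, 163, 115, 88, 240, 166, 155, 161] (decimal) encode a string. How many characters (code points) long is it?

Byte at offset 0: 0xE7 = 11100111 → 3-byte char (#1). Advance 3.
Byte at offset 3: 0xDC = 11011100 → 2-byte char (#2). Advance 2.
Byte at offset 5: 0x73 = 01110011 → 1-byte char (#3). Advance 1.
Byte at offset 6: 0x58 = 01011000 → 1-byte char (#4). Advance 1.
Byte at offset 7: 0xF0 = 11110000 → 4-byte char (#5). Advance 4.
Reached end at offset 11 after 5 code points.

5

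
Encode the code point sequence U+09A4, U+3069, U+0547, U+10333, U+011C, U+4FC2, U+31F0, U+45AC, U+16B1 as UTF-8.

E0 A6 A4 E3 81 A9 D5 87 F0 90 8C B3 C4 9C E4 BF 82 E3 87 B0 E4 96 AC E1 9A B1

U+09A4: 3-byte form → E0 A6 A4.
U+3069: 3-byte form → E3 81 A9.
U+0547: 2-byte form → D5 87.
U+10333: 4-byte form → F0 90 8C B3.
U+011C: 2-byte form → C4 9C.
U+4FC2: 3-byte form → E4 BF 82.
U+31F0: 3-byte form → E3 87 B0.
U+45AC: 3-byte form → E4 96 AC.
U+16B1: 3-byte form → E1 9A B1.
Concatenated (26 bytes): E0 A6 A4 E3 81 A9 D5 87 F0 90 8C B3 C4 9C E4 BF 82 E3 87 B0 E4 96 AC E1 9A B1.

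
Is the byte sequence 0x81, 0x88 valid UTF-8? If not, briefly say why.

Byte 0x81 = 10000001 has the form 10xxxxxx — a continuation byte — but there is no preceding leading byte.

invalid (continuation byte with no leading byte)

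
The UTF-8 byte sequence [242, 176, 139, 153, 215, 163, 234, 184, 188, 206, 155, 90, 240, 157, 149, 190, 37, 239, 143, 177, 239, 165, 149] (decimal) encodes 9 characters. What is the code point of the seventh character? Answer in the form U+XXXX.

Offset 0: leading byte 0xF2 = 11110010 → 4-byte char #1 = F2 B0 8B 99.
Offset 4: leading byte 0xD7 = 11010111 → 2-byte char #2 = D7 A3.
Offset 6: leading byte 0xEA = 11101010 → 3-byte char #3 = EA B8 BC.
Offset 9: leading byte 0xCE = 11001110 → 2-byte char #4 = CE 9B.
Offset 11: leading byte 0x5A = 01011010 → 1-byte char #5 = 5A.
Offset 12: leading byte 0xF0 = 11110000 → 4-byte char #6 = F0 9D 95 BE.
Offset 16: leading byte 0x25 = 00100101 → 1-byte char #7 = 25.
Leading byte 0x25 = 00100101 matches 0xxxxxxx → 1-byte sequence.
Byte 1: 0x25 = 00100101, payload 0100101 (7 bits).
Concatenate: 0100101 = 0x25 (7 bits → U+0025).

U+0025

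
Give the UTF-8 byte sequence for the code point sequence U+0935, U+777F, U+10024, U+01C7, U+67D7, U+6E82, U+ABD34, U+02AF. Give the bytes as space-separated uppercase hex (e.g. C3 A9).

U+0935: 3-byte form → E0 A4 B5.
U+777F: 3-byte form → E7 9D BF.
U+10024: 4-byte form → F0 90 80 A4.
U+01C7: 2-byte form → C7 87.
U+67D7: 3-byte form → E6 9F 97.
U+6E82: 3-byte form → E6 BA 82.
U+ABD34: 4-byte form → F2 AB B4 B4.
U+02AF: 2-byte form → CA AF.
Concatenated (24 bytes): E0 A4 B5 E7 9D BF F0 90 80 A4 C7 87 E6 9F 97 E6 BA 82 F2 AB B4 B4 CA AF.

E0 A4 B5 E7 9D BF F0 90 80 A4 C7 87 E6 9F 97 E6 BA 82 F2 AB B4 B4 CA AF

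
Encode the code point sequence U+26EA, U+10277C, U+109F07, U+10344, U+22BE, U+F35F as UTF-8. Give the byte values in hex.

E2 9B AA F4 82 9D BC F4 89 BC 87 F0 90 8D 84 E2 8A BE EF 8D 9F

U+26EA: 3-byte form → E2 9B AA.
U+10277C: 4-byte form → F4 82 9D BC.
U+109F07: 4-byte form → F4 89 BC 87.
U+10344: 4-byte form → F0 90 8D 84.
U+22BE: 3-byte form → E2 8A BE.
U+F35F: 3-byte form → EF 8D 9F.
Concatenated (21 bytes): E2 9B AA F4 82 9D BC F4 89 BC 87 F0 90 8D 84 E2 8A BE EF 8D 9F.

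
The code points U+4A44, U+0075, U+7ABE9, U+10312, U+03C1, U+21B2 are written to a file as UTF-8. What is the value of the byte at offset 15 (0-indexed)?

U+4A44 → 3-byte form E4 A9 84 at offsets 0–2.
U+0075 → 1-byte form 75 at offsets 3–3.
U+7ABE9 → 4-byte form F1 BA AF A9 at offsets 4–7.
U+10312 → 4-byte form F0 90 8C 92 at offsets 8–11.
U+03C1 → 2-byte form CF 81 at offsets 12–13.
U+21B2 → 3-byte form E2 86 B2 at offsets 14–16.
Offset 15 falls in char 6's range; it's byte 2 of E2 86 B2 = 0x86.

0x86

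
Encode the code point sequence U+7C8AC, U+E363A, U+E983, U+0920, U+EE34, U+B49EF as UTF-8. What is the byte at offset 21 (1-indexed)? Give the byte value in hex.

1-indexed offset 21 is 0-indexed offset 20.
U+7C8AC → 4-byte form F1 BC A2 AC at offsets 0–3.
U+E363A → 4-byte form F3 A3 98 BA at offsets 4–7.
U+E983 → 3-byte form EE A6 83 at offsets 8–10.
U+0920 → 3-byte form E0 A4 A0 at offsets 11–13.
U+EE34 → 3-byte form EE B8 B4 at offsets 14–16.
U+B49EF → 4-byte form F2 B4 A7 AF at offsets 17–20.
Offset 20 falls in char 6's range; it's byte 4 of F2 B4 A7 AF = 0xAF.

0xAF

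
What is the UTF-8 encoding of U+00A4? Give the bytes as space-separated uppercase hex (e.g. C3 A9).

C2 A4

U+00A4 = 0xA4 = 164 decimal. In range U+0080–U+07FF → 2-byte form: 110xxxxx 10xxxxxx.
Binary (11 bits): 00010100100.
Split 5+6: 00010 | 100100.
Byte 1: 11000010 = 0xC2.
Byte 2: 10100100 = 0xA4.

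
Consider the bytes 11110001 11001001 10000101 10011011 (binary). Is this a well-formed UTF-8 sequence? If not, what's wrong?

Leading byte 0xF1 = 11110001 → 4-byte form.
Byte 2 is 0xC9 = 11001001, which is not 10xxxxxx — expected a continuation byte.

invalid (non-continuation byte where continuation expected)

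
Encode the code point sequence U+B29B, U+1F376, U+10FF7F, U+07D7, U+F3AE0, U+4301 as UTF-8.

EB 8A 9B F0 9F 8D B6 F4 8F BD BF DF 97 F3 B3 AB A0 E4 8C 81

U+B29B: 3-byte form → EB 8A 9B.
U+1F376: 4-byte form → F0 9F 8D B6.
U+10FF7F: 4-byte form → F4 8F BD BF.
U+07D7: 2-byte form → DF 97.
U+F3AE0: 4-byte form → F3 B3 AB A0.
U+4301: 3-byte form → E4 8C 81.
Concatenated (20 bytes): EB 8A 9B F0 9F 8D B6 F4 8F BD BF DF 97 F3 B3 AB A0 E4 8C 81.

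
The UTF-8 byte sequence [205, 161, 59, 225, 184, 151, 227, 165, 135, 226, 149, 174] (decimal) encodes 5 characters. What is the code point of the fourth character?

Offset 0: leading byte 0xCD = 11001101 → 2-byte char #1 = CD A1.
Offset 2: leading byte 0x3B = 00111011 → 1-byte char #2 = 3B.
Offset 3: leading byte 0xE1 = 11100001 → 3-byte char #3 = E1 B8 97.
Offset 6: leading byte 0xE3 = 11100011 → 3-byte char #4 = E3 A5 87.
Leading byte 0xE3 = 11100011 matches 1110xxxx → 3-byte sequence.
Byte 1: 0xE3 = 11100011, payload 0011 (4 bits).
Byte 2: 0xA5 = 10100101 (10xxxxxx ✓), payload 100101.
Byte 3: 0x87 = 10000111 (10xxxxxx ✓), payload 000111.
Concatenate: 0011100101000111 = 0x3947 (16 bits → U+3947).

U+3947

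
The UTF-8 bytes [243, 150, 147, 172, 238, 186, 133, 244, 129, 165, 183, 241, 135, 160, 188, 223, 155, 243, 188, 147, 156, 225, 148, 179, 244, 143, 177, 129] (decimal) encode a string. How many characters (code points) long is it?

8

Byte at offset 0: 0xF3 = 11110011 → 4-byte char (#1). Advance 4.
Byte at offset 4: 0xEE = 11101110 → 3-byte char (#2). Advance 3.
Byte at offset 7: 0xF4 = 11110100 → 4-byte char (#3). Advance 4.
Byte at offset 11: 0xF1 = 11110001 → 4-byte char (#4). Advance 4.
Byte at offset 15: 0xDF = 11011111 → 2-byte char (#5). Advance 2.
Byte at offset 17: 0xF3 = 11110011 → 4-byte char (#6). Advance 4.
Byte at offset 21: 0xE1 = 11100001 → 3-byte char (#7). Advance 3.
Byte at offset 24: 0xF4 = 11110100 → 4-byte char (#8). Advance 4.
Reached end at offset 28 after 8 code points.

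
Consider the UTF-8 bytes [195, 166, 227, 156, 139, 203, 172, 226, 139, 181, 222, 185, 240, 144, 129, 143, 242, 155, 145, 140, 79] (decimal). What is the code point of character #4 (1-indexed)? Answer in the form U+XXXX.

U+22F5

Offset 0: leading byte 0xC3 = 11000011 → 2-byte char #1 = C3 A6.
Offset 2: leading byte 0xE3 = 11100011 → 3-byte char #2 = E3 9C 8B.
Offset 5: leading byte 0xCB = 11001011 → 2-byte char #3 = CB AC.
Offset 7: leading byte 0xE2 = 11100010 → 3-byte char #4 = E2 8B B5.
Leading byte 0xE2 = 11100010 matches 1110xxxx → 3-byte sequence.
Byte 1: 0xE2 = 11100010, payload 0010 (4 bits).
Byte 2: 0x8B = 10001011 (10xxxxxx ✓), payload 001011.
Byte 3: 0xB5 = 10110101 (10xxxxxx ✓), payload 110101.
Concatenate: 0010001011110101 = 0x22F5 (16 bits → U+22F5).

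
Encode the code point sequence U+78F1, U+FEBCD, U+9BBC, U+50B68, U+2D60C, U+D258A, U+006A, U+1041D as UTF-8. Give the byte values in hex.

U+78F1: 3-byte form → E7 A3 B1.
U+FEBCD: 4-byte form → F3 BE AF 8D.
U+9BBC: 3-byte form → E9 AE BC.
U+50B68: 4-byte form → F1 90 AD A8.
U+2D60C: 4-byte form → F0 AD 98 8C.
U+D258A: 4-byte form → F3 92 96 8A.
U+006A: 1-byte form → 6A.
U+1041D: 4-byte form → F0 90 90 9D.
Concatenated (27 bytes): E7 A3 B1 F3 BE AF 8D E9 AE BC F1 90 AD A8 F0 AD 98 8C F3 92 96 8A 6A F0 90 90 9D.

E7 A3 B1 F3 BE AF 8D E9 AE BC F1 90 AD A8 F0 AD 98 8C F3 92 96 8A 6A F0 90 90 9D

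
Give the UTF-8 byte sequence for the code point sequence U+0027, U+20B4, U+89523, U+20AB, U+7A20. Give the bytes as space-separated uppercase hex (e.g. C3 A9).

U+0027: 1-byte form → 27.
U+20B4: 3-byte form → E2 82 B4.
U+89523: 4-byte form → F2 89 94 A3.
U+20AB: 3-byte form → E2 82 AB.
U+7A20: 3-byte form → E7 A8 A0.
Concatenated (14 bytes): 27 E2 82 B4 F2 89 94 A3 E2 82 AB E7 A8 A0.

27 E2 82 B4 F2 89 94 A3 E2 82 AB E7 A8 A0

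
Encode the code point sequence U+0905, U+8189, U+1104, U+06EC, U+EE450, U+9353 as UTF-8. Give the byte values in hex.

U+0905: 3-byte form → E0 A4 85.
U+8189: 3-byte form → E8 86 89.
U+1104: 3-byte form → E1 84 84.
U+06EC: 2-byte form → DB AC.
U+EE450: 4-byte form → F3 AE 91 90.
U+9353: 3-byte form → E9 8D 93.
Concatenated (18 bytes): E0 A4 85 E8 86 89 E1 84 84 DB AC F3 AE 91 90 E9 8D 93.

E0 A4 85 E8 86 89 E1 84 84 DB AC F3 AE 91 90 E9 8D 93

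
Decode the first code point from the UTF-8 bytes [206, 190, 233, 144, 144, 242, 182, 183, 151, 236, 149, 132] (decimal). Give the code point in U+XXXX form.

Offset 0: leading byte 0xCE = 11001110 → 2-byte char #1 = CE BE.
Leading byte 0xCE = 11001110 matches 110xxxxx → 2-byte sequence.
Byte 1: 0xCE = 11001110, payload 01110 (5 bits).
Byte 2: 0xBE = 10111110 (10xxxxxx ✓), payload 111110.
Concatenate: 01110111110 = 0x3BE (11 bits → U+03BE).

U+03BE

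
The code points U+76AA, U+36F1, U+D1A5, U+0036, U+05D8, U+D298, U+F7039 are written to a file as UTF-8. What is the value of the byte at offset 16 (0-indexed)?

0xB7

U+76AA → 3-byte form E7 9A AA at offsets 0–2.
U+36F1 → 3-byte form E3 9B B1 at offsets 3–5.
U+D1A5 → 3-byte form ED 86 A5 at offsets 6–8.
U+0036 → 1-byte form 36 at offsets 9–9.
U+05D8 → 2-byte form D7 98 at offsets 10–11.
U+D298 → 3-byte form ED 8A 98 at offsets 12–14.
U+F7039 → 4-byte form F3 B7 80 B9 at offsets 15–18.
Offset 16 falls in char 7's range; it's byte 2 of F3 B7 80 B9 = 0xB7.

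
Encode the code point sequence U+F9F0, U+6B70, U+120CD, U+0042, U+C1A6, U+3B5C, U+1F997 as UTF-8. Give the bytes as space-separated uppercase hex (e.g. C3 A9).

U+F9F0: 3-byte form → EF A7 B0.
U+6B70: 3-byte form → E6 AD B0.
U+120CD: 4-byte form → F0 92 83 8D.
U+0042: 1-byte form → 42.
U+C1A6: 3-byte form → EC 86 A6.
U+3B5C: 3-byte form → E3 AD 9C.
U+1F997: 4-byte form → F0 9F A6 97.
Concatenated (21 bytes): EF A7 B0 E6 AD B0 F0 92 83 8D 42 EC 86 A6 E3 AD 9C F0 9F A6 97.

EF A7 B0 E6 AD B0 F0 92 83 8D 42 EC 86 A6 E3 AD 9C F0 9F A6 97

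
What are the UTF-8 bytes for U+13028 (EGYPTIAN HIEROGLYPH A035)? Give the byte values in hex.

F0 93 80 A8

U+13028 = 0x13028 = 77864 decimal. In range U+10000–U+10FFFF → 4-byte form: 11110xxx 10xxxxxx 10xxxxxx 10xxxxxx.
Binary (21 bits): 000010011000000101000.
Split 3+6+6+6: 000 | 010011 | 000000 | 101000.
Byte 1: 11110000 = 0xF0.
Byte 2: 10010011 = 0x93.
Byte 3: 10000000 = 0x80.
Byte 4: 10101000 = 0xA8.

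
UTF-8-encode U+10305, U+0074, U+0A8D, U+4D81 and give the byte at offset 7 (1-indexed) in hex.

0xAA

1-indexed offset 7 is 0-indexed offset 6.
U+10305 → 4-byte form F0 90 8C 85 at offsets 0–3.
U+0074 → 1-byte form 74 at offsets 4–4.
U+0A8D → 3-byte form E0 AA 8D at offsets 5–7.
Offset 6 falls in char 3's range; it's byte 2 of E0 AA 8D = 0xAA.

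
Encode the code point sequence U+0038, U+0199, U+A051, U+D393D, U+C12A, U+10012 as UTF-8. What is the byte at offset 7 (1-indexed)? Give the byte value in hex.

1-indexed offset 7 is 0-indexed offset 6.
U+0038 → 1-byte form 38 at offsets 0–0.
U+0199 → 2-byte form C6 99 at offsets 1–2.
U+A051 → 3-byte form EA 81 91 at offsets 3–5.
U+D393D → 4-byte form F3 93 A4 BD at offsets 6–9.
Offset 6 falls in char 4's range; it's byte 1 of F3 93 A4 BD = 0xF3.

0xF3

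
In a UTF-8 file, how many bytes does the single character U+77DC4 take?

4

U+77DC4 = 0x77DC4. UTF-8 uses 1 byte below 0x80, 2 below 0x800, 3 below 0x10000, 4 up to 0x10FFFF. 0x77DC4 is in U+10000–U+10FFFF → 4 bytes.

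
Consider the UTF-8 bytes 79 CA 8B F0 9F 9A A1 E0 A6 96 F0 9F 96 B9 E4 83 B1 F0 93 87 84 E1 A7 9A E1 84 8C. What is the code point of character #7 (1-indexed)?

Offset 0: leading byte 0x79 = 01111001 → 1-byte char #1 = 79.
Offset 1: leading byte 0xCA = 11001010 → 2-byte char #2 = CA 8B.
Offset 3: leading byte 0xF0 = 11110000 → 4-byte char #3 = F0 9F 9A A1.
Offset 7: leading byte 0xE0 = 11100000 → 3-byte char #4 = E0 A6 96.
Offset 10: leading byte 0xF0 = 11110000 → 4-byte char #5 = F0 9F 96 B9.
Offset 14: leading byte 0xE4 = 11100100 → 3-byte char #6 = E4 83 B1.
Offset 17: leading byte 0xF0 = 11110000 → 4-byte char #7 = F0 93 87 84.
Leading byte 0xF0 = 11110000 matches 11110xxx → 4-byte sequence.
Byte 1: 0xF0 = 11110000, payload 000 (3 bits).
Byte 2: 0x93 = 10010011 (10xxxxxx ✓), payload 010011.
Byte 3: 0x87 = 10000111 (10xxxxxx ✓), payload 000111.
Byte 4: 0x84 = 10000100 (10xxxxxx ✓), payload 000100.
Concatenate: 000010011000111000100 = 0x131C4 (21 bits → U+131C4).

U+131C4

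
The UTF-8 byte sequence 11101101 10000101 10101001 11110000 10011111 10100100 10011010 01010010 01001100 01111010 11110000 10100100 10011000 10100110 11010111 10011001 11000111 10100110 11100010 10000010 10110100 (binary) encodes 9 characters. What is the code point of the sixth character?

U+24626

Offset 0: leading byte 0xED = 11101101 → 3-byte char #1 = ED 85 A9.
Offset 3: leading byte 0xF0 = 11110000 → 4-byte char #2 = F0 9F A4 9A.
Offset 7: leading byte 0x52 = 01010010 → 1-byte char #3 = 52.
Offset 8: leading byte 0x4C = 01001100 → 1-byte char #4 = 4C.
Offset 9: leading byte 0x7A = 01111010 → 1-byte char #5 = 7A.
Offset 10: leading byte 0xF0 = 11110000 → 4-byte char #6 = F0 A4 98 A6.
Leading byte 0xF0 = 11110000 matches 11110xxx → 4-byte sequence.
Byte 1: 0xF0 = 11110000, payload 000 (3 bits).
Byte 2: 0xA4 = 10100100 (10xxxxxx ✓), payload 100100.
Byte 3: 0x98 = 10011000 (10xxxxxx ✓), payload 011000.
Byte 4: 0xA6 = 10100110 (10xxxxxx ✓), payload 100110.
Concatenate: 000100100011000100110 = 0x24626 (21 bits → U+24626).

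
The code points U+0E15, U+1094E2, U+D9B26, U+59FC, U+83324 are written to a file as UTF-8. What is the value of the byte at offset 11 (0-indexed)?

0xE5

U+0E15 → 3-byte form E0 B8 95 at offsets 0–2.
U+1094E2 → 4-byte form F4 89 93 A2 at offsets 3–6.
U+D9B26 → 4-byte form F3 99 AC A6 at offsets 7–10.
U+59FC → 3-byte form E5 A7 BC at offsets 11–13.
Offset 11 falls in char 4's range; it's byte 1 of E5 A7 BC = 0xE5.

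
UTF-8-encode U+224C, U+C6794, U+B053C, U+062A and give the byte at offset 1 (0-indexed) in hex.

U+224C → 3-byte form E2 89 8C at offsets 0–2.
Offset 1 falls in char 1's range; it's byte 2 of E2 89 8C = 0x89.

0x89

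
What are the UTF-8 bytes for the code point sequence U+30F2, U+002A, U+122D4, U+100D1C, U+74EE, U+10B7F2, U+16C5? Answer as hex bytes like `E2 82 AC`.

E3 83 B2 2A F0 92 8B 94 F4 80 B4 9C E7 93 AE F4 8B 9F B2 E1 9B 85

U+30F2: 3-byte form → E3 83 B2.
U+002A: 1-byte form → 2A.
U+122D4: 4-byte form → F0 92 8B 94.
U+100D1C: 4-byte form → F4 80 B4 9C.
U+74EE: 3-byte form → E7 93 AE.
U+10B7F2: 4-byte form → F4 8B 9F B2.
U+16C5: 3-byte form → E1 9B 85.
Concatenated (22 bytes): E3 83 B2 2A F0 92 8B 94 F4 80 B4 9C E7 93 AE F4 8B 9F B2 E1 9B 85.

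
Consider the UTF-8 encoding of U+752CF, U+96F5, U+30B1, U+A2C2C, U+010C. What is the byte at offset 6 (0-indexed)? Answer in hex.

U+752CF → 4-byte form F1 B5 8B 8F at offsets 0–3.
U+96F5 → 3-byte form E9 9B B5 at offsets 4–6.
Offset 6 falls in char 2's range; it's byte 3 of E9 9B B5 = 0xB5.

0xB5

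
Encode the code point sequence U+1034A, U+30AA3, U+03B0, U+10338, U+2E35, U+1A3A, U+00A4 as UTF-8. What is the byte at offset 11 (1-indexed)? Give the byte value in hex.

1-indexed offset 11 is 0-indexed offset 10.
U+1034A → 4-byte form F0 90 8D 8A at offsets 0–3.
U+30AA3 → 4-byte form F0 B0 AA A3 at offsets 4–7.
U+03B0 → 2-byte form CE B0 at offsets 8–9.
U+10338 → 4-byte form F0 90 8C B8 at offsets 10–13.
Offset 10 falls in char 4's range; it's byte 1 of F0 90 8C B8 = 0xF0.

0xF0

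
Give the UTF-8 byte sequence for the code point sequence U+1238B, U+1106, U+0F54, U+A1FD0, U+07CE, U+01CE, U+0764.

U+1238B: 4-byte form → F0 92 8E 8B.
U+1106: 3-byte form → E1 84 86.
U+0F54: 3-byte form → E0 BD 94.
U+A1FD0: 4-byte form → F2 A1 BF 90.
U+07CE: 2-byte form → DF 8E.
U+01CE: 2-byte form → C7 8E.
U+0764: 2-byte form → DD A4.
Concatenated (20 bytes): F0 92 8E 8B E1 84 86 E0 BD 94 F2 A1 BF 90 DF 8E C7 8E DD A4.

F0 92 8E 8B E1 84 86 E0 BD 94 F2 A1 BF 90 DF 8E C7 8E DD A4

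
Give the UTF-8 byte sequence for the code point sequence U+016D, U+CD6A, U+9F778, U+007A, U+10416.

C5 AD EC B5 AA F2 9F 9D B8 7A F0 90 90 96

U+016D: 2-byte form → C5 AD.
U+CD6A: 3-byte form → EC B5 AA.
U+9F778: 4-byte form → F2 9F 9D B8.
U+007A: 1-byte form → 7A.
U+10416: 4-byte form → F0 90 90 96.
Concatenated (14 bytes): C5 AD EC B5 AA F2 9F 9D B8 7A F0 90 90 96.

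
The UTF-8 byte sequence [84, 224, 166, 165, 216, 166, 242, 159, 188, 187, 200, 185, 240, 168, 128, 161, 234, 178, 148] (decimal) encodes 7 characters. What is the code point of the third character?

U+0626

Offset 0: leading byte 0x54 = 01010100 → 1-byte char #1 = 54.
Offset 1: leading byte 0xE0 = 11100000 → 3-byte char #2 = E0 A6 A5.
Offset 4: leading byte 0xD8 = 11011000 → 2-byte char #3 = D8 A6.
Leading byte 0xD8 = 11011000 matches 110xxxxx → 2-byte sequence.
Byte 1: 0xD8 = 11011000, payload 11000 (5 bits).
Byte 2: 0xA6 = 10100110 (10xxxxxx ✓), payload 100110.
Concatenate: 11000100110 = 0x626 (11 bits → U+0626).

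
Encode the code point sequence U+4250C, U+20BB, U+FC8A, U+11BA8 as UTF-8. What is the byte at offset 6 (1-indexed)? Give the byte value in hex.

1-indexed offset 6 is 0-indexed offset 5.
U+4250C → 4-byte form F1 82 94 8C at offsets 0–3.
U+20BB → 3-byte form E2 82 BB at offsets 4–6.
Offset 5 falls in char 2's range; it's byte 2 of E2 82 BB = 0x82.

0x82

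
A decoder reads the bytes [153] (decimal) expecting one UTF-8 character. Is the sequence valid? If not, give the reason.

invalid (continuation byte with no leading byte)

Byte 0x99 = 10011001 has the form 10xxxxxx — a continuation byte — but there is no preceding leading byte.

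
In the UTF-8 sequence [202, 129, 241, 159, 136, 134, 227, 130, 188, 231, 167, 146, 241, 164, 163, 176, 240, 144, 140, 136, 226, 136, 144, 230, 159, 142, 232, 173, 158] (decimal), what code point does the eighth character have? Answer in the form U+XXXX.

U+67CE

Offset 0: leading byte 0xCA = 11001010 → 2-byte char #1 = CA 81.
Offset 2: leading byte 0xF1 = 11110001 → 4-byte char #2 = F1 9F 88 86.
Offset 6: leading byte 0xE3 = 11100011 → 3-byte char #3 = E3 82 BC.
Offset 9: leading byte 0xE7 = 11100111 → 3-byte char #4 = E7 A7 92.
Offset 12: leading byte 0xF1 = 11110001 → 4-byte char #5 = F1 A4 A3 B0.
Offset 16: leading byte 0xF0 = 11110000 → 4-byte char #6 = F0 90 8C 88.
Offset 20: leading byte 0xE2 = 11100010 → 3-byte char #7 = E2 88 90.
Offset 23: leading byte 0xE6 = 11100110 → 3-byte char #8 = E6 9F 8E.
Leading byte 0xE6 = 11100110 matches 1110xxxx → 3-byte sequence.
Byte 1: 0xE6 = 11100110, payload 0110 (4 bits).
Byte 2: 0x9F = 10011111 (10xxxxxx ✓), payload 011111.
Byte 3: 0x8E = 10001110 (10xxxxxx ✓), payload 001110.
Concatenate: 0110011111001110 = 0x67CE (16 bits → U+67CE).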